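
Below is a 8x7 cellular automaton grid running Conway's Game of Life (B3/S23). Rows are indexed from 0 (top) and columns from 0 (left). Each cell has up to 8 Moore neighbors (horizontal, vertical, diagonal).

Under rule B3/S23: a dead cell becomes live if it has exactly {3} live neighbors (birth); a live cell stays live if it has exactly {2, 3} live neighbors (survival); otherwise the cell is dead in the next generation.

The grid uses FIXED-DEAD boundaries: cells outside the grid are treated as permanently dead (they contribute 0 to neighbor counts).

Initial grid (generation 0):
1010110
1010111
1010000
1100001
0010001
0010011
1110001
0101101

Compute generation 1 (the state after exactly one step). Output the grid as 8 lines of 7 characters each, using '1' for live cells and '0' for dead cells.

Answer: 0000101
1010101
1011001
1010000
0010001
0011011
1000101
1101010

Derivation:
Simulating step by step:
Generation 0 (given above): 27 live cells
Generation 1: 25 live cells
(generation 1 grid is the final answer)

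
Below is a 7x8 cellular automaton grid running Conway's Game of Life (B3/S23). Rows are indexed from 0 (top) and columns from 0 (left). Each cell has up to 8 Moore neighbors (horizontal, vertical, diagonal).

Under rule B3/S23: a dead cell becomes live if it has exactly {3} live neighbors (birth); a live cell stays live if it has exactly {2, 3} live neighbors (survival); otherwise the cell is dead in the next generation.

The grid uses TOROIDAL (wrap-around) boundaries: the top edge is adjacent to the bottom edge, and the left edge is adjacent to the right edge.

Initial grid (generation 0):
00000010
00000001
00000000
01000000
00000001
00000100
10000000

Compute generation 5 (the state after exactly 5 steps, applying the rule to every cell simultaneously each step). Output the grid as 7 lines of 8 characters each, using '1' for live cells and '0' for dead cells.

Answer: 00000000
00000000
00000000
00000000
00000000
00000000
00000000

Derivation:
Simulating step by step:
Generation 0 (given above): 6 live cells
Generation 1: 1 live cells
00000001
00000000
00000000
00000000
00000000
00000000
00000000
Generation 2: 0 live cells
00000000
00000000
00000000
00000000
00000000
00000000
00000000
Generation 3: 0 live cells
00000000
00000000
00000000
00000000
00000000
00000000
00000000
Generation 4: 0 live cells
00000000
00000000
00000000
00000000
00000000
00000000
00000000
Generation 5: 0 live cells
(generation 5 grid is the final answer)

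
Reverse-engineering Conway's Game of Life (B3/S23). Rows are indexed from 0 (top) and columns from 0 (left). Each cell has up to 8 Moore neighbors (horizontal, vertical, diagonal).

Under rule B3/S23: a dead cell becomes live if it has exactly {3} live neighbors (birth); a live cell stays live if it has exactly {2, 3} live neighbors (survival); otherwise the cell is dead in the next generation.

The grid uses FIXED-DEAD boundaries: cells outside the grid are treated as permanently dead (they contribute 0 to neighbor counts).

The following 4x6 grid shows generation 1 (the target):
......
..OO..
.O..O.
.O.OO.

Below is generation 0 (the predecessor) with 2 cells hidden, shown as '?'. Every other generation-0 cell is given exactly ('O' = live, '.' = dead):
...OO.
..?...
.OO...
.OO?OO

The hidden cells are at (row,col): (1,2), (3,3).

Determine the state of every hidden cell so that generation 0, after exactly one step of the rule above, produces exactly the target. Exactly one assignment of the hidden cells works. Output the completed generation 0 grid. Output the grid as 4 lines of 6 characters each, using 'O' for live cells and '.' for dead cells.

Hidden generation-0 cells (in order): (1,2), (3,3).
A hidden cell only influences target cells in its own 3x3 neighborhood. Try each of the 2^2 = 4 assignments, step the completed generation 0 forward once under B3/S23, and compare with the target:
  (1,2)=. (3,3)=. -> step gives (2,2)='O' but target has '.' -> reject
  (1,2)=. (3,3)=O -> step reproduces the target at every cell -> ACCEPT
  (1,2)=O (3,3)=. -> step gives (0,3)='O' but target has '.' -> reject
  (1,2)=O (3,3)=O -> step gives (0,3)='O' but target has '.' -> reject
Unique solution: (1,2)=dead, (3,3)=live.
Check: live-neighbor counts of every cell in the completed generation 0:
001111
123321
234432
234321
Applying B3/S23 to generation 0 with these counts gives:
......
..OO..
.O..O.
.O.OO.
which matches the target exactly.

Answer: ...OO.
......
.OO...
.OOOOO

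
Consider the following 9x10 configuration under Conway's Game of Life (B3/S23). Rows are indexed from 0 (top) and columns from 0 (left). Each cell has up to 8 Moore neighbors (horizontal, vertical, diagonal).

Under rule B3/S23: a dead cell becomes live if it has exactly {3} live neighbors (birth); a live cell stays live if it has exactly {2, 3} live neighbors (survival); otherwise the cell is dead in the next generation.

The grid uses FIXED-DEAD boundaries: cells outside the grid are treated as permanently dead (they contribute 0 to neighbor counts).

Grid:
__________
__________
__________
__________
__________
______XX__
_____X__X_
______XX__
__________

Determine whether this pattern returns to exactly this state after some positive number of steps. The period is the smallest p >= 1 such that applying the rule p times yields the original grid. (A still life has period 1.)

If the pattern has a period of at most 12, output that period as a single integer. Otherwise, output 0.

Simulating and comparing each generation to the original:
Gen 0 (original, given above): 6 live cells
Gen 1: 6 live cells, MATCHES original -> period = 1

Answer: 1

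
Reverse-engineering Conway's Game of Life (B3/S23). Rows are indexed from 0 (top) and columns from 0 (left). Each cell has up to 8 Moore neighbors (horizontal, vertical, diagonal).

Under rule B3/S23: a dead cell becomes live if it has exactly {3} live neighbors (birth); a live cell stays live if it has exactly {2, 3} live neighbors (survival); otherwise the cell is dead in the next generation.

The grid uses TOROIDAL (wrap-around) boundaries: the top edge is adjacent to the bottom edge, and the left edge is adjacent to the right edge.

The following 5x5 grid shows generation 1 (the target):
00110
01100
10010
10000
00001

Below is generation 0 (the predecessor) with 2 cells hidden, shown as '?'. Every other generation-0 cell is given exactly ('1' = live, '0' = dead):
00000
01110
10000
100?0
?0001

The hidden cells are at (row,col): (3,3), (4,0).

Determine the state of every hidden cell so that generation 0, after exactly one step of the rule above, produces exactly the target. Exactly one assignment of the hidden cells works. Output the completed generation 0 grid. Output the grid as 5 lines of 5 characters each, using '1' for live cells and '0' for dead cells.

Answer: 00000
01110
10000
10010
00001

Derivation:
Hidden generation-0 cells (in order): (3,3), (4,0).
A hidden cell only influences target cells in its own 3x3 neighborhood. Try each of the 2^2 = 4 assignments, step the completed generation 0 forward once under B3/S23, and compare with the target:
  (3,3)=0 (4,0)=0 -> step gives (2,2)='1' but target has '0' -> reject
  (3,3)=0 (4,0)=1 -> step gives (0,0)='1' but target has '0' -> reject
  (3,3)=1 (4,0)=0 -> step reproduces the target at every cell -> ACCEPT
  (3,3)=1 (4,0)=1 -> step gives (0,0)='1' but target has '0' -> reject
Unique solution: (3,3)=live, (4,0)=dead.
Check: live-neighbor counts of every cell in the completed generation 0:
22332
22212
24434
22114
21122
Applying B3/S23 to generation 0 with these counts gives:
00110
01100
10010
10000
00001
which matches the target exactly.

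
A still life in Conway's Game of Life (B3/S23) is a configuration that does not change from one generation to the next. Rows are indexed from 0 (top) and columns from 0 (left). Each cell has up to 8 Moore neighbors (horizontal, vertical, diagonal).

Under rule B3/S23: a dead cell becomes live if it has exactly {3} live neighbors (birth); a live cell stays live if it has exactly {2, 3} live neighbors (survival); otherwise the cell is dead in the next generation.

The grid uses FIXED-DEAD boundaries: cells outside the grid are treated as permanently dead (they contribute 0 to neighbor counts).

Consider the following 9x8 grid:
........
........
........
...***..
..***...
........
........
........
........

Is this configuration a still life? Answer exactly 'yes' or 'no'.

Compute generation 1 and compare to generation 0 (given above):
Generation 1:
........
........
....*...
..*..*..
..*..*..
...*....
........
........
........
Cell (2,4) differs: gen0=0 vs gen1=1 -> NOT a still life.

Answer: no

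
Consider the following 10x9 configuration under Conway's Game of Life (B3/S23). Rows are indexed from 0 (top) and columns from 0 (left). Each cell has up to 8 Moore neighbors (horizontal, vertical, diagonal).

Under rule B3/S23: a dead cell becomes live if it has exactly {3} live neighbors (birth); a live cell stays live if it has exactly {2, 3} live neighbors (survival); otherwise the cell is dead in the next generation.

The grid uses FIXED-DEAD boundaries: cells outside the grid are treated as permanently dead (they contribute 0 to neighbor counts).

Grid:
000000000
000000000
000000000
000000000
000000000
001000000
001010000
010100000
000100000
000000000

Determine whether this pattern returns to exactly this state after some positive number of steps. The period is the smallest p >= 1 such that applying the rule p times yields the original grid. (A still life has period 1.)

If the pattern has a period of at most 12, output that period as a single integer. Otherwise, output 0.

Simulating and comparing each generation to the original:
Gen 0 (original, given above): 6 live cells
Gen 1: 6 live cells, differs from original
Gen 2: 6 live cells, MATCHES original -> period = 2

Answer: 2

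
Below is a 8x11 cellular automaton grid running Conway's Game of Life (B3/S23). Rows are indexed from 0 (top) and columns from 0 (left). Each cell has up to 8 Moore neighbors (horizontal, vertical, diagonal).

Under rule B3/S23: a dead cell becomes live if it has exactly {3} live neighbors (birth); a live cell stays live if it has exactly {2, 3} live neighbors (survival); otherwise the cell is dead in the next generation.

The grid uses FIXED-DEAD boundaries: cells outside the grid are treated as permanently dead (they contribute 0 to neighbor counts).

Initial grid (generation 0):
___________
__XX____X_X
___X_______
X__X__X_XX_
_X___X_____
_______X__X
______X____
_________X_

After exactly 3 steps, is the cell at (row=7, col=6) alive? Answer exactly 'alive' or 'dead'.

Simulating step by step:
Generation 0 (given above): 16 live cells
Generation 1: 13 live cells
___________
__XX_______
___XX__XX__
__X_X______
______XXXX_
______X____
___________
___________
Generation 2: 14 live cells
___________
__XXX______
____X______
____XXX__X_
_____XXXX__
______X_X__
___________
___________
Generation 3: 11 live cells
___X_______
___XX______
___________
____X___X__
____X___XX_
_____XX_X__
___________
___________

Cell (7,6) at generation 3: 0 -> dead

Answer: dead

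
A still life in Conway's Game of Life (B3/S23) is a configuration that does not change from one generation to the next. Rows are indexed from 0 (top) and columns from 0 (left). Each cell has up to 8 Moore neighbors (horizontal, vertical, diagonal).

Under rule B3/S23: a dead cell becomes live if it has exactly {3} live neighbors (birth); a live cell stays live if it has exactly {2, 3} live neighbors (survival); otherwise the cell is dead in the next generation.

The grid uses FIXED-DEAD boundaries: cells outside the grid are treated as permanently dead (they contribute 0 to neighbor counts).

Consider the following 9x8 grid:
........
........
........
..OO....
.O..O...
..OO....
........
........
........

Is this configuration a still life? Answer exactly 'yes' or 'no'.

Compute generation 1 and compare to generation 0 (given above):
Generation 1:
........
........
........
..OO....
.O..O...
..OO....
........
........
........
The grids are IDENTICAL -> still life.

Answer: yes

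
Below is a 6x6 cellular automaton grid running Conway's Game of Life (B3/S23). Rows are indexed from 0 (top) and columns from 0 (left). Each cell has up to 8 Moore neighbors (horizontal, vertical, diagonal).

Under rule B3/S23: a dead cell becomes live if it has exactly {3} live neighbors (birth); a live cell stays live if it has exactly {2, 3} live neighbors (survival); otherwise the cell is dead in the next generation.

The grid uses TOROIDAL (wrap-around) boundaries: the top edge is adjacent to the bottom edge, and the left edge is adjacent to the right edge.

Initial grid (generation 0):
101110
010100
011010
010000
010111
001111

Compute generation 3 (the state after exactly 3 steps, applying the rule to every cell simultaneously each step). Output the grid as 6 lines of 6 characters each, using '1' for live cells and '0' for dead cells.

Answer: 100001
010011
011110
111111
100001
100001

Derivation:
Simulating step by step:
Generation 0 (given above): 18 live cells
Generation 1: 10 live cells
100000
100001
110100
010001
010001
000000
Generation 2: 10 live cells
100001
000001
011010
010011
000000
100000
Generation 3: 19 live cells
(generation 3 grid is the final answer)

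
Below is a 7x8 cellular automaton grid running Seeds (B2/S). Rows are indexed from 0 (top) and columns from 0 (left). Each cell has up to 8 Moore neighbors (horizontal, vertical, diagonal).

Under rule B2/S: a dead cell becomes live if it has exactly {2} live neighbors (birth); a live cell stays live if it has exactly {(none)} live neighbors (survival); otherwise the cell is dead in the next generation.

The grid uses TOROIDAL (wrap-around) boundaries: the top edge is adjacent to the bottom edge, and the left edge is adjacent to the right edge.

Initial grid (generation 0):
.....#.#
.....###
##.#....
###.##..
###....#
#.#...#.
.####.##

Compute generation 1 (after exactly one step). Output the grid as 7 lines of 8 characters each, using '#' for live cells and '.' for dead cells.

Simulating step by step:
Generation 0 (given above): 26 live cells
Generation 1: 6 live cells
(generation 1 grid is the final answer)

Answer: .#......
.##.....
........
......#.
....#...
....#...
........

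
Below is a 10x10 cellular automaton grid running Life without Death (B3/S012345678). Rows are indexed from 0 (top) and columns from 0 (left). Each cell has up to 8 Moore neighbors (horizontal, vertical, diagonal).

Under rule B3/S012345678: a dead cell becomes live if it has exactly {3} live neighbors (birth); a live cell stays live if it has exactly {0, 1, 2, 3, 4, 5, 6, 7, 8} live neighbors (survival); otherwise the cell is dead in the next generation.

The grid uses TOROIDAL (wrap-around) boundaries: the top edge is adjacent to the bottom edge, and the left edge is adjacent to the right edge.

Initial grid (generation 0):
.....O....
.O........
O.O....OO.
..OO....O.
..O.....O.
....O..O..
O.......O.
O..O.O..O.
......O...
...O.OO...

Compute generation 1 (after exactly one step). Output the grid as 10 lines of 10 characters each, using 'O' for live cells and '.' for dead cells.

Answer: ....OOO...
.O........
O.OO...OOO
..OO....O.
..O....OO.
....O..OOO
O...O..OO.
O..O.O.OO.
......OO..
...OOOO...

Derivation:
Simulating step by step:
Generation 0 (given above): 23 live cells
Generation 1: 35 live cells
(generation 1 grid is the final answer)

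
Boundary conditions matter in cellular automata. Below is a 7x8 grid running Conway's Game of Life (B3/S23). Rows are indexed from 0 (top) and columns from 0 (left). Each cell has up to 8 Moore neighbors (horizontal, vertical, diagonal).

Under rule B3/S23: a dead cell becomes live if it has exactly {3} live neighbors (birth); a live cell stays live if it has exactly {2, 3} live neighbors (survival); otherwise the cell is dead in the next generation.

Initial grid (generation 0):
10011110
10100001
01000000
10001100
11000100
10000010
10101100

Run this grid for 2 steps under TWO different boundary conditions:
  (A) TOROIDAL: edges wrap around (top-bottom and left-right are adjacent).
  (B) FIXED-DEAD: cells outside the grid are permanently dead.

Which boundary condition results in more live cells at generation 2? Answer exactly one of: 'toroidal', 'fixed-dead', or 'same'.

Under TOROIDAL boundary, generation 2:
10101010
00111100
01100000
00001000
11010010
10001010
10000100
Population = 20

Under FIXED-DEAD boundary, generation 2:
01000010
10000010
10100010
00001010
11010010
10001010
00000100
Population = 17

Comparison: toroidal=20, fixed-dead=17 -> toroidal

Answer: toroidal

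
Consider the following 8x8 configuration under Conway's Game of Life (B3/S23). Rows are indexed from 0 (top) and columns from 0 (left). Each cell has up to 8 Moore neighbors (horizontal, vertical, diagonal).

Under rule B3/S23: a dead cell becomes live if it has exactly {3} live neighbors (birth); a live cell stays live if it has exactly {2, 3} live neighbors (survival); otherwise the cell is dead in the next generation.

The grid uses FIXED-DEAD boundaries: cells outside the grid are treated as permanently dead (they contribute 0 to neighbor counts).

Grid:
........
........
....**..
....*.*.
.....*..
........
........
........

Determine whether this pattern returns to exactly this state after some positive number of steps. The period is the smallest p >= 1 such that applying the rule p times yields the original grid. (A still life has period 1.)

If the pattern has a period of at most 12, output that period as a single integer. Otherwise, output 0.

Answer: 1

Derivation:
Simulating and comparing each generation to the original:
Gen 0 (original, given above): 5 live cells
Gen 1: 5 live cells, MATCHES original -> period = 1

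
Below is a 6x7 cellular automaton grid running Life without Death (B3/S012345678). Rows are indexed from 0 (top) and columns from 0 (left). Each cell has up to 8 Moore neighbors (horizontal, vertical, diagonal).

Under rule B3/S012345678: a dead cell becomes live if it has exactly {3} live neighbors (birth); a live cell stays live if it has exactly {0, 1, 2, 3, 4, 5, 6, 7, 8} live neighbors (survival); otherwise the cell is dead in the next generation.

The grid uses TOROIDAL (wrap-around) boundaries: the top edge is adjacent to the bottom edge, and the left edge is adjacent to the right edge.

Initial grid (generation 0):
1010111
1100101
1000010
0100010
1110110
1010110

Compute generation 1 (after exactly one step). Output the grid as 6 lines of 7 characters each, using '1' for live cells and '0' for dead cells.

Simulating step by step:
Generation 0 (given above): 22 live cells
Generation 1: 25 live cells
(generation 1 grid is the final answer)

Answer: 1010111
1101101
1000110
0110010
1110110
1010110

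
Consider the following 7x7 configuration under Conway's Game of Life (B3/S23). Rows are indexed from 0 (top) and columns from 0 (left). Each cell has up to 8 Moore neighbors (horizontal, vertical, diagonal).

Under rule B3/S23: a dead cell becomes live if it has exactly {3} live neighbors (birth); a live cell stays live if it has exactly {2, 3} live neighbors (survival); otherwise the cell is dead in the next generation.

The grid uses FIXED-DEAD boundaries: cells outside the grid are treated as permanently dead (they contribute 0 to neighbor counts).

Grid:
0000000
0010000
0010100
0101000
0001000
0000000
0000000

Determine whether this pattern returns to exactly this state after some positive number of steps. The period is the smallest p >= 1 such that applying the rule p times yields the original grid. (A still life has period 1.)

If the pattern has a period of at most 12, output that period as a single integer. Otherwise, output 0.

Simulating and comparing each generation to the original:
Gen 0 (original, given above): 6 live cells
Gen 1: 6 live cells, differs from original
Gen 2: 6 live cells, MATCHES original -> period = 2

Answer: 2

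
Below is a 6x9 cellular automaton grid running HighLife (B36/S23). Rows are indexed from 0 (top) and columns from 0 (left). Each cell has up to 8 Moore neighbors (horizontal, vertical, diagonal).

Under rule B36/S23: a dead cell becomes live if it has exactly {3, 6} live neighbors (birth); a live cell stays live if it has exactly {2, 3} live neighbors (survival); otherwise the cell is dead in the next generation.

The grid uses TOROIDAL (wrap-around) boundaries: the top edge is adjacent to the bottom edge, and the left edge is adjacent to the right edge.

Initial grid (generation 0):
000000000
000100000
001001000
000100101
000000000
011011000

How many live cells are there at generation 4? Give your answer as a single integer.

Simulating step by step:
Generation 0 (given above): 10 live cells
Generation 1: 10 live cells
001110000
000000000
001110000
000000000
001111000
000000000
Generation 2: 9 live cells
000100000
000100000
000100000
000101000
000110000
000101000
Generation 3: 14 live cells
001100000
001110000
001100000
001100000
001101000
001100000
Generation 4: 7 live cells
010000000
010010000
010000000
010000000
010000000
010000000
Population at generation 4: 7

Answer: 7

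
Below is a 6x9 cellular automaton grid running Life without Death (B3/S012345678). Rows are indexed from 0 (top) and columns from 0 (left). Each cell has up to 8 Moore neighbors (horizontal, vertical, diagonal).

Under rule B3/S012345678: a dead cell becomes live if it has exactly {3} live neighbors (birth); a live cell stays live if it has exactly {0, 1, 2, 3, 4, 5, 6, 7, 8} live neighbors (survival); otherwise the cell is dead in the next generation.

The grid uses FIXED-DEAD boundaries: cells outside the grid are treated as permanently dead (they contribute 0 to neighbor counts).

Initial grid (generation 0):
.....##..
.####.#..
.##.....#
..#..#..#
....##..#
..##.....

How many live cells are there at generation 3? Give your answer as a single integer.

Answer: 41

Derivation:
Simulating step by step:
Generation 0 (given above): 18 live cells
Generation 1: 31 live cells
..#####..
.####.##.
.##.##.##
.#####.##
..#.##..#
..###....
Generation 2: 38 live cells
.#######.
.####.###
###.##.##
.#####.##
..#.#####
..####...
Generation 3: 41 live cells
.########
.####.###
###.##.##
######.##
..#.#####
..####.#.
Population at generation 3: 41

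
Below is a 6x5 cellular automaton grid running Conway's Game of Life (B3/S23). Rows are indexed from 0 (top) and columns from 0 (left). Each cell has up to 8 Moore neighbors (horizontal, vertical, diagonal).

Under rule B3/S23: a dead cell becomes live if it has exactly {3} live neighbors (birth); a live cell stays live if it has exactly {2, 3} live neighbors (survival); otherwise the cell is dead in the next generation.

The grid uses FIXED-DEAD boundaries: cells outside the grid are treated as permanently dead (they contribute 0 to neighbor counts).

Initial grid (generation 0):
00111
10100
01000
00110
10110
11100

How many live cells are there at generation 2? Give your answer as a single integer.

Simulating step by step:
Generation 0 (given above): 14 live cells
Generation 1: 11 live cells
01110
00100
01010
00010
10000
10110
Generation 2: 9 live cells
01110
00000
00010
00100
01110
01000
Population at generation 2: 9

Answer: 9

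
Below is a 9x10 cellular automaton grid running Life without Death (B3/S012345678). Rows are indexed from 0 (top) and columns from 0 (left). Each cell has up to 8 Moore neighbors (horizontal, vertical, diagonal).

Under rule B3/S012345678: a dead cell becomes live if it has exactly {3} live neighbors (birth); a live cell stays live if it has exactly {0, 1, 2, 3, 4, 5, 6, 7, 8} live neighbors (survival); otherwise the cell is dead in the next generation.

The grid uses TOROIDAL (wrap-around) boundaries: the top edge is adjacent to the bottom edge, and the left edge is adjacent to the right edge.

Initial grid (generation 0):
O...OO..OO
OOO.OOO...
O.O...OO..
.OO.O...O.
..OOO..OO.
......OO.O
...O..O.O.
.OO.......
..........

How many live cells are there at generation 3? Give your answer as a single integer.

Answer: 62

Derivation:
Simulating step by step:
Generation 0 (given above): 32 live cells
Generation 1: 51 live cells
O..OOOO.OO
OOO.OOO.O.
O.O.O.OO.O
.OO.OOO.OO
.OOOOOOOOO
..O.OOOO.O
..OO..O.O.
.OO.......
OO.......O
Generation 2: 59 live cells
O..OOOO.OO
OOO.OOO.O.
O.O.O.OO.O
.OO.OOO.OO
.OOOOOOOOO
O.O.OOOO.O
..OOO.O.O.
.OOO.....O
OO.OOO..OO
Generation 3: 62 live cells
O..OOOO.OO
OOO.OOO.O.
O.O.O.OO.O
.OO.OOO.OO
.OOOOOOOOO
O.O.OOOO.O
..OOO.O.O.
.OOO...O.O
OO.OOOOOOO
Population at generation 3: 62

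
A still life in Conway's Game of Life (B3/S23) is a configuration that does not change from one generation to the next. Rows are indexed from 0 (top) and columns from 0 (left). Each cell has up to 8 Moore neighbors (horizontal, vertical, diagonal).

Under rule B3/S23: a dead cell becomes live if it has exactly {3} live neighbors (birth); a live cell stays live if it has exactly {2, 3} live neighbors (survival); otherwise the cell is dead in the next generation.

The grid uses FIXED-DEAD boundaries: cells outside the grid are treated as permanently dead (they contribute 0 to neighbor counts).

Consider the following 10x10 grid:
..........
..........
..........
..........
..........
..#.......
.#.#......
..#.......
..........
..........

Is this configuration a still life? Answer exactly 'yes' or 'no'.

Compute generation 1 and compare to generation 0 (given above):
Generation 1:
..........
..........
..........
..........
..........
..#.......
.#.#......
..#.......
..........
..........
The grids are IDENTICAL -> still life.

Answer: yes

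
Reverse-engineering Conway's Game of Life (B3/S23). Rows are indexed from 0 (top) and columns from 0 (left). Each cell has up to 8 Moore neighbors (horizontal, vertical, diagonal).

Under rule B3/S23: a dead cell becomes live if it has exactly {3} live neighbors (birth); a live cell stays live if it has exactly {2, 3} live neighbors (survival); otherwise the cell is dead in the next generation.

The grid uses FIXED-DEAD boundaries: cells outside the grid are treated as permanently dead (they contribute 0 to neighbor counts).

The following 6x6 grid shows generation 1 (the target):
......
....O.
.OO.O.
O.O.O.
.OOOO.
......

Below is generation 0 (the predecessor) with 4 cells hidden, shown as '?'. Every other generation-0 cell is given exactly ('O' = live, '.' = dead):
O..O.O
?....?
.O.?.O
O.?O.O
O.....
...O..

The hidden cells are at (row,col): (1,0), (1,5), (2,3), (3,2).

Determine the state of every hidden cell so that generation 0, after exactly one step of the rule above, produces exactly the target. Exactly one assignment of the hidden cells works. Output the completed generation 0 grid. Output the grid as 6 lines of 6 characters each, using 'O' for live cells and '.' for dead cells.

Answer: O..O.O
......
.O...O
O.OO.O
O.....
...O..

Derivation:
Hidden generation-0 cells (in order): (1,0), (1,5), (2,3), (3,2).
A hidden cell only influences target cells in its own 3x3 neighborhood. Try each of the 2^4 = 16 assignments, step the completed generation 0 forward once under B3/S23, and compare with the target:
  (1,0)=. (1,5)=. (2,3)=. (3,2)=. -> step gives (2,1)='.' but target has 'O' -> reject
  (1,0)=. (1,5)=. (2,3)=. (3,2)=O -> step reproduces the target at every cell -> ACCEPT
  (1,0)=. (1,5)=. (2,3)=O (3,2)=. -> step gives (1,2)='O' but target has '.' -> reject
  (1,0)=. (1,5)=. (2,3)=O (3,2)=O -> step gives (1,2)='O' but target has '.' -> reject
  (1,0)=. (1,5)=O (2,3)=. (3,2)=. -> step gives (0,4)='O' but target has '.' -> reject
  (1,0)=. (1,5)=O (2,3)=. (3,2)=O -> step gives (0,4)='O' but target has '.' -> reject
  (1,0)=. (1,5)=O (2,3)=O (3,2)=. -> step gives (0,4)='O' but target has '.' -> reject
  (1,0)=. (1,5)=O (2,3)=O (3,2)=O -> step gives (0,4)='O' but target has '.' -> reject
  (1,0)=O (1,5)=. (2,3)=. (3,2)=. -> step gives (1,0)='O' but target has '.' -> reject
  (1,0)=O (1,5)=. (2,3)=. (3,2)=O -> step gives (1,0)='O' but target has '.' -> reject
  (1,0)=O (1,5)=. (2,3)=O (3,2)=. -> step gives (1,0)='O' but target has '.' -> reject
  (1,0)=O (1,5)=. (2,3)=O (3,2)=O -> step gives (1,0)='O' but target has '.' -> reject
  (1,0)=O (1,5)=O (2,3)=. (3,2)=. -> step gives (0,4)='O' but target has '.' -> reject
  (1,0)=O (1,5)=O (2,3)=. (3,2)=O -> step gives (0,4)='O' but target has '.' -> reject
  (1,0)=O (1,5)=O (2,3)=O (3,2)=. -> step gives (0,4)='O' but target has '.' -> reject
  (1,0)=O (1,5)=O (2,3)=O (3,2)=O -> step gives (0,4)='O' but target has '.' -> reject
Unique solution: (1,0)=dead, (1,5)=dead, (2,3)=dead, (3,2)=live.
Check: live-neighbor counts of every cell in the completed generation 0:
011020
222132
223231
242131
133331
111010
Applying B3/S23 to generation 0 with these counts gives:
......
....O.
.OO.O.
O.O.O.
.OOOO.
......
which matches the target exactly.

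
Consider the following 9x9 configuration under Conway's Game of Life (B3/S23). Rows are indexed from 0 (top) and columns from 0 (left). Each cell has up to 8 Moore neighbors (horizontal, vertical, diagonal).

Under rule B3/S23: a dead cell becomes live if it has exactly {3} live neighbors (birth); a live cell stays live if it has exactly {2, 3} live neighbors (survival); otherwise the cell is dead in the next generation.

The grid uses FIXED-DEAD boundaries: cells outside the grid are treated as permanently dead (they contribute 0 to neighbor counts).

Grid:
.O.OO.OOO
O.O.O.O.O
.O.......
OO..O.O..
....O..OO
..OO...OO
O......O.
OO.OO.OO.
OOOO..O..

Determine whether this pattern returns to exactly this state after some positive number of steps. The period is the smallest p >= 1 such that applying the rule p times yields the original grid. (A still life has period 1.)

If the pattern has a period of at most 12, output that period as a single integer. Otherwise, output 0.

Simulating and comparing each generation to the original:
Gen 0 (original, given above): 36 live cells
Gen 1: 39 live cells, differs from original
Gen 2: 31 live cells, differs from original
Gen 3: 24 live cells, differs from original
Gen 4: 22 live cells, differs from original
Gen 5: 23 live cells, differs from original
Gen 6: 23 live cells, differs from original
Gen 7: 26 live cells, differs from original
Gen 8: 19 live cells, differs from original
Gen 9: 27 live cells, differs from original
Gen 10: 16 live cells, differs from original
Gen 11: 12 live cells, differs from original
Gen 12: 6 live cells, differs from original
No period found within 12 steps.

Answer: 0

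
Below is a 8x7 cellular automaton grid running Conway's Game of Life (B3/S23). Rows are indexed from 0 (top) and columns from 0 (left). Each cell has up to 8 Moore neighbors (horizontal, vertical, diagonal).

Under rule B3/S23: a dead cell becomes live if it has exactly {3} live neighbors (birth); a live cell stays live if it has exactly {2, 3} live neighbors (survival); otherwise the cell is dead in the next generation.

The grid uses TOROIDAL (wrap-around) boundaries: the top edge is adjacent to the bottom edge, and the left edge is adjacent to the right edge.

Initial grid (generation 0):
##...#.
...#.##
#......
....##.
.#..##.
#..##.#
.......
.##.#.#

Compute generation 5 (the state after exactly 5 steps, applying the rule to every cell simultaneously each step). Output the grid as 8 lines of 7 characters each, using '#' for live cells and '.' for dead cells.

Simulating step by step:
Generation 0 (given above): 20 live cells
Generation 1: 21 live cells
.#.#...
.#..##.
.......
....###
#......
#..##.#
.##.#.#
.##..##
Generation 2: 18 live cells
.#.#..#
..#.#..
......#
.....##
#..#...
..###.#
....#..
....###
Generation 3: 23 live cells
#.##..#
#.##.#.
......#
#....##
#.##...
..#.##.
......#
#..##.#
Generation 4: 24 live cells
.......
#.####.
.#..#..
##...#.
#.##...
.##.###
#.....#
.####..
Generation 5: 19 live cells
(generation 5 grid is the final answer)

Answer: .....#.
.#####.
.......
#..##.#
...#...
..#.##.
......#
####...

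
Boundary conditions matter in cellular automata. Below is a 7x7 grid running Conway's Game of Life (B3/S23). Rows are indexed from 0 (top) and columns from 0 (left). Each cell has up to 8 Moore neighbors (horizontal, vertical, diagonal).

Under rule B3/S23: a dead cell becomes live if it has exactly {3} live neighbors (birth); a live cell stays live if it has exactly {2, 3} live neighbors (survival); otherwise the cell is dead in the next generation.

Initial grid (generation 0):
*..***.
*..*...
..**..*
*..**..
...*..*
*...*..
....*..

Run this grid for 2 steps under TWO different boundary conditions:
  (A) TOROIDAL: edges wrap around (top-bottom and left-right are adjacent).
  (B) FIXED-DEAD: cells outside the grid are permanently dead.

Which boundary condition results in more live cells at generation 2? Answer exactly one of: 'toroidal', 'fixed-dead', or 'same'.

Answer: fixed-dead

Derivation:
Under TOROIDAL boundary, generation 2:
....**.
....**.
..*.*..
..***..
*..*...
*..*...
...*..*
Population = 15

Under FIXED-DEAD boundary, generation 2:
....*..
.*.**..
.**.**.
..****.
...*..*
...*.*.
....*..
Population = 17

Comparison: toroidal=15, fixed-dead=17 -> fixed-dead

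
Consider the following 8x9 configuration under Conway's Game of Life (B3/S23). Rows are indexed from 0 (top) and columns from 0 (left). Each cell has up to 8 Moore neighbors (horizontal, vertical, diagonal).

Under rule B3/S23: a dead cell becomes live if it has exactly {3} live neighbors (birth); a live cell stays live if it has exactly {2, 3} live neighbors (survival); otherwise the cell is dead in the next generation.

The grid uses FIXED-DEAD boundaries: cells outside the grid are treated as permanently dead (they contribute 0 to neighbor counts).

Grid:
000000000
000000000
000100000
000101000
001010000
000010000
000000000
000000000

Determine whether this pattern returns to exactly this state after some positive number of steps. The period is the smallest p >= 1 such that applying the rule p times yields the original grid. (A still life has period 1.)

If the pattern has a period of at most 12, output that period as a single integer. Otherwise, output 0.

Simulating and comparing each generation to the original:
Gen 0 (original, given above): 6 live cells
Gen 1: 6 live cells, differs from original
Gen 2: 6 live cells, MATCHES original -> period = 2

Answer: 2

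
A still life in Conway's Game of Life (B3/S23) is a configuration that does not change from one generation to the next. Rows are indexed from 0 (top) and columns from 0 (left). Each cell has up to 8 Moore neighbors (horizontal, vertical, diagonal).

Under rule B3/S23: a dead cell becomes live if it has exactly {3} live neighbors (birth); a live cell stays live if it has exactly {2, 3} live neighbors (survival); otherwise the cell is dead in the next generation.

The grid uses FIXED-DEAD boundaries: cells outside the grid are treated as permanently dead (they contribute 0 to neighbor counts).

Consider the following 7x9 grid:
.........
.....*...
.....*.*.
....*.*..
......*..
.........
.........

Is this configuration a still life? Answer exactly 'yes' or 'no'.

Compute generation 1 and compare to generation 0 (given above):
Generation 1:
.........
......*..
....**...
......**.
.....*...
.........
.........
Cell (1,5) differs: gen0=1 vs gen1=0 -> NOT a still life.

Answer: no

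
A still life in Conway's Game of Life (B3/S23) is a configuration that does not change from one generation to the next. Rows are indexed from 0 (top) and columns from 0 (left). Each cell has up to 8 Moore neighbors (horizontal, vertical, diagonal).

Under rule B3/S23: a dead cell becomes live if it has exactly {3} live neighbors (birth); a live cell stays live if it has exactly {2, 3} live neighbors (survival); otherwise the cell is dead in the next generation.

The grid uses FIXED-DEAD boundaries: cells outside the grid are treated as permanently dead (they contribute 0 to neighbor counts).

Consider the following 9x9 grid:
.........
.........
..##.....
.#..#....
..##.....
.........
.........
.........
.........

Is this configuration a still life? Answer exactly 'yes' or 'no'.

Compute generation 1 and compare to generation 0 (given above):
Generation 1:
.........
.........
..##.....
.#..#....
..##.....
.........
.........
.........
.........
The grids are IDENTICAL -> still life.

Answer: yes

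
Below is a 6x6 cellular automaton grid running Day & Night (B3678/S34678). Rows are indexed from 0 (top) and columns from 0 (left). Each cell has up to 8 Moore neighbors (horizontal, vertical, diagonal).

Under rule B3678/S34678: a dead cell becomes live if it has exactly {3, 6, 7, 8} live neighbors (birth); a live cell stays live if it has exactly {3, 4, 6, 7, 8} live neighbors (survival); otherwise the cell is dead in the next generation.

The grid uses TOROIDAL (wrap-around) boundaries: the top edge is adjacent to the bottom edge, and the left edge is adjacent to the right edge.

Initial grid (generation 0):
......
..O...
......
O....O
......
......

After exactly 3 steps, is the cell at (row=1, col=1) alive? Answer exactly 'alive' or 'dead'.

Simulating step by step:
Generation 0 (given above): 3 live cells
Generation 1: 0 live cells
......
......
......
......
......
......
Generation 2: 0 live cells
......
......
......
......
......
......
Generation 3: 0 live cells
......
......
......
......
......
......

Cell (1,1) at generation 3: 0 -> dead

Answer: dead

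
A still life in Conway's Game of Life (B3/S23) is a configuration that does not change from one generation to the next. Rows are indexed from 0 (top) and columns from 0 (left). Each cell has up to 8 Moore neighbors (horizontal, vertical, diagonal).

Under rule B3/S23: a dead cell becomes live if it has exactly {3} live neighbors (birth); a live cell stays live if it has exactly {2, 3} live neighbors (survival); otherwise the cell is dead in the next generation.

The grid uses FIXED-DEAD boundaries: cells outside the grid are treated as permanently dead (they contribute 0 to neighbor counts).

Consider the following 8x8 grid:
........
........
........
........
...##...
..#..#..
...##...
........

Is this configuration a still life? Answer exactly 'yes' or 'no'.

Compute generation 1 and compare to generation 0 (given above):
Generation 1:
........
........
........
........
...##...
..#..#..
...##...
........
The grids are IDENTICAL -> still life.

Answer: yes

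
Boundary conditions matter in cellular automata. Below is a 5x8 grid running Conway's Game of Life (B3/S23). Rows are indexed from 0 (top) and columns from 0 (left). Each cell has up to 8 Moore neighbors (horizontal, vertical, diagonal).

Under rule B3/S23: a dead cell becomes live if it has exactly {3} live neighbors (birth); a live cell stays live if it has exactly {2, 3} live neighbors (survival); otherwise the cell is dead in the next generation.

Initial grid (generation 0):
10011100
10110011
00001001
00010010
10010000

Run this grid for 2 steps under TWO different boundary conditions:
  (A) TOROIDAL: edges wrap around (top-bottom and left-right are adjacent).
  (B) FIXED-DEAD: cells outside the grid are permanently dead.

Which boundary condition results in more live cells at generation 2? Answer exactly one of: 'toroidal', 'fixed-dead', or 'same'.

Answer: toroidal

Derivation:
Under TOROIDAL boundary, generation 2:
10011100
10111010
10101110
11000001
10110101
Population = 22

Under FIXED-DEAD boundary, generation 2:
01011111
00000001
01101101
00011100
00000000
Population = 15

Comparison: toroidal=22, fixed-dead=15 -> toroidal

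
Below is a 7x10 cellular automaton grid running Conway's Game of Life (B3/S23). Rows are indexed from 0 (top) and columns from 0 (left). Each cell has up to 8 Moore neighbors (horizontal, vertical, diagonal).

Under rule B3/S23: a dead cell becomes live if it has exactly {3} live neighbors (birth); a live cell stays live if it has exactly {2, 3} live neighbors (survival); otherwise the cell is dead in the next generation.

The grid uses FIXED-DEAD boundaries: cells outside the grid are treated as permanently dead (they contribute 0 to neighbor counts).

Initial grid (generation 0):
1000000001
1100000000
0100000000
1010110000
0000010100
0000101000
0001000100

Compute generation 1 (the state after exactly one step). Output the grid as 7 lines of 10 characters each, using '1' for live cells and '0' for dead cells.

Answer: 1100000000
1100000000
0010000000
0100111000
0001000000
0000111100
0000000000

Derivation:
Simulating step by step:
Generation 0 (given above): 15 live cells
Generation 1: 14 live cells
(generation 1 grid is the final answer)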